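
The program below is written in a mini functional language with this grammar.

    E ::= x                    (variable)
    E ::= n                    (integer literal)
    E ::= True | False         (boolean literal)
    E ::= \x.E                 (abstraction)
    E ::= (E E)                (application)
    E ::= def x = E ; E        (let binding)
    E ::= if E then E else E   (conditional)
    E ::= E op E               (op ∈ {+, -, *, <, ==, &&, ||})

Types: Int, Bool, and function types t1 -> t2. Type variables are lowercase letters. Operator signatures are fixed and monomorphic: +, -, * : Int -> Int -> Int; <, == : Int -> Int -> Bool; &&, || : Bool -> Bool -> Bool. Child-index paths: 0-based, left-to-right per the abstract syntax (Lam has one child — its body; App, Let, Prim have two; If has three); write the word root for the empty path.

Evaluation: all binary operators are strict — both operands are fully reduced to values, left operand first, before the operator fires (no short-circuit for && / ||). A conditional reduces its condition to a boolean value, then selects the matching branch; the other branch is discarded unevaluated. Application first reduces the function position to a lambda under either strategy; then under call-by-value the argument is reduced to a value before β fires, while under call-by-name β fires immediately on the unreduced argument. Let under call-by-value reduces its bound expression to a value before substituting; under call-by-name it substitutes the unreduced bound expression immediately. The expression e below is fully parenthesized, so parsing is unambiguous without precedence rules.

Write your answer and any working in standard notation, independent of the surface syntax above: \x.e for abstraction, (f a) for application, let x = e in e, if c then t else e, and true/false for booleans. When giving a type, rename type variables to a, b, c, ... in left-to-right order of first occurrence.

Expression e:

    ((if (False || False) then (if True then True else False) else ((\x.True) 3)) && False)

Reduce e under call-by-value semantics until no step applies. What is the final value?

Trace:
step 0: ((if (false || false) then (if true then true else false) else ((\x.true) 3)) && false)
step 1: [delta@0.0] ((if false then (if true then true else false) else ((\x.true) 3)) && false)
step 2: [if@0] (((\x.true) 3) && false)
step 3: [beta@0] (true && false)
step 4: [delta@root] false

Answer: false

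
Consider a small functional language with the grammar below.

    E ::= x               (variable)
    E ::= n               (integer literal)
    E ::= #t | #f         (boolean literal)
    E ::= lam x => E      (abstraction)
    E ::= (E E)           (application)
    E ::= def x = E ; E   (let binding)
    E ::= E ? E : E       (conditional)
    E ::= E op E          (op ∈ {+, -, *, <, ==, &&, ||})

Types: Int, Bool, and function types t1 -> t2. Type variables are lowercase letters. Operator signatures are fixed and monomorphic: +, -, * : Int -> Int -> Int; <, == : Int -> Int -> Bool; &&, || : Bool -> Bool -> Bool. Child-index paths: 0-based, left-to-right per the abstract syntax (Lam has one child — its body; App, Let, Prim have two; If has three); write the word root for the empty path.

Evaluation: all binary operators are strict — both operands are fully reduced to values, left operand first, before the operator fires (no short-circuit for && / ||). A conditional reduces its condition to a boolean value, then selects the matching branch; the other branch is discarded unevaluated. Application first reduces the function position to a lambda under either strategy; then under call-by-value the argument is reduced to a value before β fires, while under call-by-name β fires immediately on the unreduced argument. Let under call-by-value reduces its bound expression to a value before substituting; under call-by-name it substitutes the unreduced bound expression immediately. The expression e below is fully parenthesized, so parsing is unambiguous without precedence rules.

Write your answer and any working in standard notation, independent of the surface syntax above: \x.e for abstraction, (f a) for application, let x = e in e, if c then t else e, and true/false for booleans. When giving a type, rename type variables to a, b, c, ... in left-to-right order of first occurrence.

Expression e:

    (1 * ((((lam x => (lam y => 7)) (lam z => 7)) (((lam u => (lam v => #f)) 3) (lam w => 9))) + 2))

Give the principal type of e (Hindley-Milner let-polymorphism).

Answer: Int

Derivation:
  unify Int ~ Int
\y._ : b -> Int
\x._ : a -> b -> Int
\z._ : c -> Int
  unify a -> b -> Int ~ (c -> Int) -> d
  unify a ~ c -> Int
  unify b -> Int ~ d
_ _ : b -> Int
\v._ : f -> Bool
\u._ : e -> f -> Bool
  unify e -> f -> Bool ~ Int -> g
  unify e ~ Int
  unify f -> Bool ~ g
_ _ : f -> Bool
\w._ : h -> Int
  unify f -> Bool ~ (h -> Int) -> i
  unify f ~ h -> Int
  unify Bool ~ i
_ _ : Bool
  unify b -> Int ~ Bool -> j
  unify b ~ Bool
  unify Int ~ j
_ _ : Int
  unify Int ~ Int
  unify Int ~ Int
  unify Int ~ Int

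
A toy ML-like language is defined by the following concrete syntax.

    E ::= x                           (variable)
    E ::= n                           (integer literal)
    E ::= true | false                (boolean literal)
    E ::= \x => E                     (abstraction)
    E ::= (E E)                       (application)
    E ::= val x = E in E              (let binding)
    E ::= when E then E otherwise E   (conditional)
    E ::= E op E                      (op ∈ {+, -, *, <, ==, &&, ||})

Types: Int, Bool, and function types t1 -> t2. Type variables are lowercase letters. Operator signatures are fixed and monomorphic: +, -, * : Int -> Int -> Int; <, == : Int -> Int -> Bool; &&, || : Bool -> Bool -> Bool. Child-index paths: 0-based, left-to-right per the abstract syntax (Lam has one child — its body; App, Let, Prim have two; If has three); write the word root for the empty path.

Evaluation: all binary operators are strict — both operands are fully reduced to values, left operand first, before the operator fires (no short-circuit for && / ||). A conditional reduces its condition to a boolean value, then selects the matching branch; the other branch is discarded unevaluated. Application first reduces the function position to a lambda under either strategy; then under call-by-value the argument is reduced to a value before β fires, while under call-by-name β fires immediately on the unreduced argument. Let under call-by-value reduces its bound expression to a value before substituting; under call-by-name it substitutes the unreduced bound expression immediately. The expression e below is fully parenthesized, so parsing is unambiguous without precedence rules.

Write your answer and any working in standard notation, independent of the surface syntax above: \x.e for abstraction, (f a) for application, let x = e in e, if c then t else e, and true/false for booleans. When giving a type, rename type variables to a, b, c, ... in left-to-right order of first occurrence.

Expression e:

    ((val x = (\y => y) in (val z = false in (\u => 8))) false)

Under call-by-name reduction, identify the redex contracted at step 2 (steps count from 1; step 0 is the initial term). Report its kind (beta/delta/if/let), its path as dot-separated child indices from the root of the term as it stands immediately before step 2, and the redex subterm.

Answer: let at 0 : (let z = false in (\u.8))

Trace:
step 0: ((let x = (\y.y) in (let z = false in (\u.8))) false)
step 1: [let@0] ((let z = false in (\u.8)) false)
step 2: [let@0] ((\u.8) false)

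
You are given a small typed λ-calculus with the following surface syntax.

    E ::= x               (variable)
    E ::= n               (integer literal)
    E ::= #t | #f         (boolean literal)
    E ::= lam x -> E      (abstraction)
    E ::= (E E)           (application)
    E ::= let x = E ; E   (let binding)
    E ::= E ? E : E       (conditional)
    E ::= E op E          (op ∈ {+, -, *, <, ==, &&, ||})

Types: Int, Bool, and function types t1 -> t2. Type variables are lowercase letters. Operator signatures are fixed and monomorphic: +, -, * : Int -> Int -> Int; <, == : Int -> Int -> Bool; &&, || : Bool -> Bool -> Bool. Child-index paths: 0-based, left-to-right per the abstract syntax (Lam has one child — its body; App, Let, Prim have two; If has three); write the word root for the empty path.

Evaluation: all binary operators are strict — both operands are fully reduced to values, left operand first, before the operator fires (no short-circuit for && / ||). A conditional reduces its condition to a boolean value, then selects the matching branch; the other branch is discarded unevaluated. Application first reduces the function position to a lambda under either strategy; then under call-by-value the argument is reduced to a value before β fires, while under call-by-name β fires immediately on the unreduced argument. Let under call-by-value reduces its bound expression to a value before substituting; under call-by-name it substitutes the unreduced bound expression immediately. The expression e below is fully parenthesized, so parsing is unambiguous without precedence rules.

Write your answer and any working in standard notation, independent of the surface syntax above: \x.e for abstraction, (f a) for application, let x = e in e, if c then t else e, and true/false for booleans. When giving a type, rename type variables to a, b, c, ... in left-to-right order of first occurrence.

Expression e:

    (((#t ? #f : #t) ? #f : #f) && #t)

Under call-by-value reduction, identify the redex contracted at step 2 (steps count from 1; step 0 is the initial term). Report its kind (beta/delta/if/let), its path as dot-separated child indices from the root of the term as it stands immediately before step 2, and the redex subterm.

Answer: if at 0 : (if false then false else false)

Derivation:
step 0: ((if (if true then false else true) then false else false) && true)
step 1: [if@0.0] ((if false then false else false) && true)
step 2: [if@0] (false && true)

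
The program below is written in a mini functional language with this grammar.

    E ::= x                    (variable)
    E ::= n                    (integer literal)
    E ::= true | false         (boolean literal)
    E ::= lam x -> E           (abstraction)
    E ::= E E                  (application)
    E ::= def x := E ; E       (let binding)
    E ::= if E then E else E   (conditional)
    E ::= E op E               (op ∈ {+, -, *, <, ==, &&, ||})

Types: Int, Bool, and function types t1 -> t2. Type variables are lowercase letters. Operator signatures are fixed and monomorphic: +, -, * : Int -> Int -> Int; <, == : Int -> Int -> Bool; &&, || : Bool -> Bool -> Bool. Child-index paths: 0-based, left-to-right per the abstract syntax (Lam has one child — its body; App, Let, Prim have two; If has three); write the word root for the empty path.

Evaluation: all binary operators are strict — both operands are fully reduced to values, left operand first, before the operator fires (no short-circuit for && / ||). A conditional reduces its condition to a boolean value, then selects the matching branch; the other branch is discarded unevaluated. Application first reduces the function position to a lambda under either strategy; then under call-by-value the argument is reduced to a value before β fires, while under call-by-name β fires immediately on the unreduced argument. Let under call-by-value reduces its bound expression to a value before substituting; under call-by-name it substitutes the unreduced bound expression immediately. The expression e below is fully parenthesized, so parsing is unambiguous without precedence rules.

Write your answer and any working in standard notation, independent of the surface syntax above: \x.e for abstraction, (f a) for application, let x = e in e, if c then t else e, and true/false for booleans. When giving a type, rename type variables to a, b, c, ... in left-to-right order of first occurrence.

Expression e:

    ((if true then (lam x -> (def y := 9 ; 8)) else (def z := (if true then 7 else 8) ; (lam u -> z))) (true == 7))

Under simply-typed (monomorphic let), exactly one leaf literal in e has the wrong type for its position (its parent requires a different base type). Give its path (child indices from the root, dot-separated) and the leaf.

Trace:
  unify Bool ~ Bool
let y : Int
\x._ : a -> Int
  unify Bool ~ Bool
  unify Int ~ Int
let z : Int
z : Int
\u._ : b -> Int
  unify a -> Int ~ b -> Int
  unify a ~ b
  unify Int ~ Int
  unify Bool ~ Int
  FAIL: mismatch Bool ~ Int

Answer: 1.0 : true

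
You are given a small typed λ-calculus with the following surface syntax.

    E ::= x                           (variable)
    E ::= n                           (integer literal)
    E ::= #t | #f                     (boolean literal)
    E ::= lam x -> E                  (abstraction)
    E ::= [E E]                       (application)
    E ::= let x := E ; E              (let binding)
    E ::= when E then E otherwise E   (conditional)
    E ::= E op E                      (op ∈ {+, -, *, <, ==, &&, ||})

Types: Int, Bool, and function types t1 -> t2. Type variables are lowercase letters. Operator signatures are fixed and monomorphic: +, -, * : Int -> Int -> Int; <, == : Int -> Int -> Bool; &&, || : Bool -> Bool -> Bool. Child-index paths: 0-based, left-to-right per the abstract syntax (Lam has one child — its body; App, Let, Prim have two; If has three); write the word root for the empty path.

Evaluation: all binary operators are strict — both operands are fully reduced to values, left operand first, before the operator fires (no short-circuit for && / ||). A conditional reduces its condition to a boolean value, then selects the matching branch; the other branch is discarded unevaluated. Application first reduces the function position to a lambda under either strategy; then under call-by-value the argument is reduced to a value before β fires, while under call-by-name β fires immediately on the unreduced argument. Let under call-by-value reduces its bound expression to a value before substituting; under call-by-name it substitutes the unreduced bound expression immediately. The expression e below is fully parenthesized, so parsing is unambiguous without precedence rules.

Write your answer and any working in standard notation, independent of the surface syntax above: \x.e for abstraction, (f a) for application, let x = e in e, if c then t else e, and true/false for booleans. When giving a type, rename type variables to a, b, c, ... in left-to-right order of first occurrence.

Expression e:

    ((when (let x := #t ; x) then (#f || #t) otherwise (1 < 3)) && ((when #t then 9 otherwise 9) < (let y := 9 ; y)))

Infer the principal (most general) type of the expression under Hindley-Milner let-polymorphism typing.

Answer: Bool

Working:
let x : Bool
x : Bool
  unify Bool ~ Bool
  unify Bool ~ Bool
  unify Bool ~ Bool
  unify Int ~ Int
  unify Int ~ Int
  unify Bool ~ Bool
  unify Bool ~ Bool
  unify Bool ~ Bool
  unify Int ~ Int
  unify Int ~ Int
let y : Int
y : Int
  unify Int ~ Int
  unify Bool ~ Bool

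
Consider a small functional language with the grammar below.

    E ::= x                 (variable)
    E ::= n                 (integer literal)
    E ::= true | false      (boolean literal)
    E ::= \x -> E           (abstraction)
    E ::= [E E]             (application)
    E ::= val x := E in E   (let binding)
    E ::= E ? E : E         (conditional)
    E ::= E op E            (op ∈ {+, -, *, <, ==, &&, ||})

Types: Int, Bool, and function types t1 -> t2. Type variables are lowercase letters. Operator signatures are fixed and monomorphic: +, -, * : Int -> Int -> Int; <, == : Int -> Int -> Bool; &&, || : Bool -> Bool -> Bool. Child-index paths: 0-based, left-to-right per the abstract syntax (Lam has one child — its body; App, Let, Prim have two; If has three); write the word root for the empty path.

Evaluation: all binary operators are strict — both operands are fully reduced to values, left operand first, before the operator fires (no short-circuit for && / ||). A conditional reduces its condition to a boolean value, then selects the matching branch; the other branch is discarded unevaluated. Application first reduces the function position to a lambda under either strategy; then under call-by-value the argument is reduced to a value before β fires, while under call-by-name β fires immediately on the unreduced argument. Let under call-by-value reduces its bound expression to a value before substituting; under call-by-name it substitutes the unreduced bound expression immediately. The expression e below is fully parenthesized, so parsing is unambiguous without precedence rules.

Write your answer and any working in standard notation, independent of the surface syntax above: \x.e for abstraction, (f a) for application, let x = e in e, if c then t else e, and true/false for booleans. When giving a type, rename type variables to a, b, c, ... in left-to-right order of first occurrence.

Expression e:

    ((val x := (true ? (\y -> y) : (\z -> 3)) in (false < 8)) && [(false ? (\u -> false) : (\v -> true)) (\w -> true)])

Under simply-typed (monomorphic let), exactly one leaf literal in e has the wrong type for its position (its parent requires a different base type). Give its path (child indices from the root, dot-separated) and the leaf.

Answer: 0.1.0 : false

Derivation:
  unify Bool ~ Bool
y : a
\y._ : a -> a
\z._ : b -> Int
  unify a -> a ~ b -> Int
  unify a ~ b
  unify b ~ Int
let x : Int -> Int
  unify Bool ~ Int
  FAIL: mismatch Bool ~ Int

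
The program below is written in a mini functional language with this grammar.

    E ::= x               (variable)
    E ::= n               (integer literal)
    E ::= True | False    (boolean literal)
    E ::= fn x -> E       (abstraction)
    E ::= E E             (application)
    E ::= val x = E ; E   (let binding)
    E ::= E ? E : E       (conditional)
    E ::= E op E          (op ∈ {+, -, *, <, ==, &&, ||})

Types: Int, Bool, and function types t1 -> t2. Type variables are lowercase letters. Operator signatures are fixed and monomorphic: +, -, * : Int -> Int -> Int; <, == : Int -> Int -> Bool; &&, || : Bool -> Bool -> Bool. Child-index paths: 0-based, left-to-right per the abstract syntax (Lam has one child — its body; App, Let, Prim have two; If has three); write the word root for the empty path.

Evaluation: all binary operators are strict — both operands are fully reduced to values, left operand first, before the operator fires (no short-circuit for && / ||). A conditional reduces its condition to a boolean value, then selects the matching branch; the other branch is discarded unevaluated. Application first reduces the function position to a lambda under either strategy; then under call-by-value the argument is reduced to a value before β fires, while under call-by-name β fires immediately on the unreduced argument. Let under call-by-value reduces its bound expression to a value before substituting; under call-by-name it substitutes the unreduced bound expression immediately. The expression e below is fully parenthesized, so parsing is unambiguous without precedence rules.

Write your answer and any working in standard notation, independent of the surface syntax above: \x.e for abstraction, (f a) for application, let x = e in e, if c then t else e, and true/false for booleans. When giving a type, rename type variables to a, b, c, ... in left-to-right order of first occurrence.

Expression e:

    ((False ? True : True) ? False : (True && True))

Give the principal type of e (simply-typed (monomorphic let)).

Answer: Bool

Trace:
  unify Bool ~ Bool
  unify Bool ~ Bool
  unify Bool ~ Bool
  unify Bool ~ Bool
  unify Bool ~ Bool
  unify Bool ~ Bool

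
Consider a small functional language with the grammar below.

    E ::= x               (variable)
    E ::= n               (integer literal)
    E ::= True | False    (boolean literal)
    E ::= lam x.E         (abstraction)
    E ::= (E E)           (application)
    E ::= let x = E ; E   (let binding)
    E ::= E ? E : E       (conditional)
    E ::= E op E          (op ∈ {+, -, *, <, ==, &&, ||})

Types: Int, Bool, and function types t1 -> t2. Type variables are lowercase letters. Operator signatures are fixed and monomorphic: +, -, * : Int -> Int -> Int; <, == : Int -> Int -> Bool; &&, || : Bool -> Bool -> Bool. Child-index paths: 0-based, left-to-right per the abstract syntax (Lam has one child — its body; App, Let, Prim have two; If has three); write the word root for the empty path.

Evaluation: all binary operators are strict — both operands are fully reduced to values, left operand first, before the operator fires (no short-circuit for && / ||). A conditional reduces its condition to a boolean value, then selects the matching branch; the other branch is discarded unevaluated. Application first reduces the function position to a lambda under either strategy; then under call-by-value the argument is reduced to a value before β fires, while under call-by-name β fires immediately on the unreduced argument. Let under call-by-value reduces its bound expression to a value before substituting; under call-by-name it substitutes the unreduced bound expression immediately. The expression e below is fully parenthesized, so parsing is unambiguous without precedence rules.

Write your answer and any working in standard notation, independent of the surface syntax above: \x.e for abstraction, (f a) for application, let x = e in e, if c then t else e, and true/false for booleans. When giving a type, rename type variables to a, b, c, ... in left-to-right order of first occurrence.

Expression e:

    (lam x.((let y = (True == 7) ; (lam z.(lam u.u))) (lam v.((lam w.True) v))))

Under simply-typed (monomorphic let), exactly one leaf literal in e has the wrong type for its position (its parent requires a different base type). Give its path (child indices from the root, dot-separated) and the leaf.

Answer: 0.0.0.0 : true

Derivation:
  unify Bool ~ Int
  FAIL: mismatch Bool ~ Int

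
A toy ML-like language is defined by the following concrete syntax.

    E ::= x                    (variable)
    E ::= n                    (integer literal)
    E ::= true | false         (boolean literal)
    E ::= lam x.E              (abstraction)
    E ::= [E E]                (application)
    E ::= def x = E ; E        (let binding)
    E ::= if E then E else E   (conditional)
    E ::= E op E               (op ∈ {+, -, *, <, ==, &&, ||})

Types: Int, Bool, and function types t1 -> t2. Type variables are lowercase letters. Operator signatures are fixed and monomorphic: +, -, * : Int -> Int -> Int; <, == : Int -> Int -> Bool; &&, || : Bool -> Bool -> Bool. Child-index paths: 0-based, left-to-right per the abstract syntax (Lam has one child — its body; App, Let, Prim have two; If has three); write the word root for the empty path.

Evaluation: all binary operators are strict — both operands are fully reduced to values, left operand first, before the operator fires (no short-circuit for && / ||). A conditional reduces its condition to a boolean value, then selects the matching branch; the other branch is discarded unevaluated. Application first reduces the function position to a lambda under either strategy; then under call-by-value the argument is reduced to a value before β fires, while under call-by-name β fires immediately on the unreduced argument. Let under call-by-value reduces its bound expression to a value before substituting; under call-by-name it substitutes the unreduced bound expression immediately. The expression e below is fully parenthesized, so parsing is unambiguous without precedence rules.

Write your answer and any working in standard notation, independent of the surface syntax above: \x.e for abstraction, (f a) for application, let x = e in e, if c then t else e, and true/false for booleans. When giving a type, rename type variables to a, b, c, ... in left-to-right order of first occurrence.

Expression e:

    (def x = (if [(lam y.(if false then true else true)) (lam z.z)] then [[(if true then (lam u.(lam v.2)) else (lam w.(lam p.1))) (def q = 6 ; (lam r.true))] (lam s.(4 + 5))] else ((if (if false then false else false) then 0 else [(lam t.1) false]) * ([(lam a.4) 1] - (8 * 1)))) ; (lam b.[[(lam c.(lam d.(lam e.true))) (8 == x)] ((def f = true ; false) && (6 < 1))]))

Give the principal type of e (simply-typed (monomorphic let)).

Derivation:
  unify Bool ~ Bool
  unify Bool ~ Bool
\y._ : a -> Bool
z : b
\z._ : b -> b
  unify a -> Bool ~ (b -> b) -> c
  unify a ~ b -> b
  unify Bool ~ c
_ _ : Bool
  unify Bool ~ Bool
  unify Bool ~ Bool
\v._ : e -> Int
\u._ : d -> e -> Int
\p._ : g -> Int
\w._ : f -> g -> Int
  unify d -> e -> Int ~ f -> g -> Int
  unify d ~ f
  unify e -> Int ~ g -> Int
  unify e ~ g
  unify Int ~ Int
let q : Int
\r._ : h -> Bool
  unify f -> g -> Int ~ (h -> Bool) -> i
  unify f ~ h -> Bool
  unify g -> Int ~ i
_ _ : g -> Int
  unify Int ~ Int
  unify Int ~ Int
\s._ : j -> Int
  unify g -> Int ~ (j -> Int) -> k
  unify g ~ j -> Int
  unify Int ~ k
_ _ : Int
  unify Bool ~ Bool
  unify Bool ~ Bool
  unify Bool ~ Bool
\t._ : l -> Int
  unify l -> Int ~ Bool -> m
  unify l ~ Bool
  unify Int ~ m
_ _ : Int
  unify Int ~ Int
  unify Int ~ Int
\a._ : n -> Int
  unify n -> Int ~ Int -> o
  unify n ~ Int
  unify Int ~ o
_ _ : Int
  unify Int ~ Int
  unify Int ~ Int
  unify Int ~ Int
  unify Int ~ Int
  unify Int ~ Int
  unify Int ~ Int
let x : Int
\e._ : s -> Bool
\d._ : r -> s -> Bool
\c._ : q -> r -> s -> Bool
  unify Int ~ Int
x : Int
  unify Int ~ Int
  unify q -> r -> s -> Bool ~ Bool -> t
  unify q ~ Bool
  unify r -> s -> Bool ~ t
_ _ : r -> s -> Bool
let f : Bool
  unify Bool ~ Bool
  unify Int ~ Int
  unify Int ~ Int
  unify Bool ~ Bool
  unify r -> s -> Bool ~ Bool -> u
  unify r ~ Bool
  unify s -> Bool ~ u
_ _ : s -> Bool
\b._ : p -> s -> Bool

Answer: a -> b -> Bool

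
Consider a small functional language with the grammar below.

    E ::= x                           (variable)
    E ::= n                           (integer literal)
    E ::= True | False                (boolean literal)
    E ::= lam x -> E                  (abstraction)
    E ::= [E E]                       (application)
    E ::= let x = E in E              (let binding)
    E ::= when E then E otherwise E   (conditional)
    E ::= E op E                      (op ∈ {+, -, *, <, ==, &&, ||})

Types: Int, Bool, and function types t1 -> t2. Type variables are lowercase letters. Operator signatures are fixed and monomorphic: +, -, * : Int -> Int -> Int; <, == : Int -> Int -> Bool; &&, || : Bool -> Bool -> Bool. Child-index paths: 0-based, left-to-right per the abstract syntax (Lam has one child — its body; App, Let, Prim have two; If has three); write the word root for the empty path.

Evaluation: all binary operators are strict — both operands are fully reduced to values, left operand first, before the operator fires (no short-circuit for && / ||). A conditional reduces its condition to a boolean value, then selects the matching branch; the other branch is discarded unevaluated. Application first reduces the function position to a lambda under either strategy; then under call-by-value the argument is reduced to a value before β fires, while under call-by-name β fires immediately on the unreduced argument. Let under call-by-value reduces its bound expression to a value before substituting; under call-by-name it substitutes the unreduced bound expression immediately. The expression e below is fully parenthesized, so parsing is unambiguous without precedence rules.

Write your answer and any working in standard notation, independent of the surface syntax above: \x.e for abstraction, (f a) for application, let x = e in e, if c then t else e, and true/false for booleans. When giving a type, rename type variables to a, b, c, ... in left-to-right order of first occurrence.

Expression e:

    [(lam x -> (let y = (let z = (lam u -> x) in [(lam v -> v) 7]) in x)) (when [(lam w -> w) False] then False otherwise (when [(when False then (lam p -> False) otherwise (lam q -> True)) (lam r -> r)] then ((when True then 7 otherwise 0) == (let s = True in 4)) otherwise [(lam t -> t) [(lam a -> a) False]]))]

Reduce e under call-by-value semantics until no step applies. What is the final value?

Answer: false

Derivation:
step 0: ((\x.(let y = (let z = (\u.x) in ((\v.v) 7)) in x)) (if ((\w.w) false) then false else (if ((if false then (\p.false) else (\q.true)) (\r.r)) then ((if true then 7 else 0) == (let s = true in 4)) else ((\t.t) ((\a.a) false)))))
step 1: [beta@1.0] ((\x.(let y = (let z = (\u.x) in ((\v.v) 7)) in x)) (if false then false else (if ((if false then (\p.false) else (\q.true)) (\r.r)) then ((if true then 7 else 0) == (let s = true in 4)) else ((\t.t) ((\a.a) false)))))
step 2: [if@1] ((\x.(let y = (let z = (\u.x) in ((\v.v) 7)) in x)) (if ((if false then (\p.false) else (\q.true)) (\r.r)) then ((if true then 7 else 0) == (let s = true in 4)) else ((\t.t) ((\a.a) false))))
step 3: [if@1.0.0] ((\x.(let y = (let z = (\u.x) in ((\v.v) 7)) in x)) (if ((\q.true) (\r.r)) then ((if true then 7 else 0) == (let s = true in 4)) else ((\t.t) ((\a.a) false))))
step 4: [beta@1.0] ((\x.(let y = (let z = (\u.x) in ((\v.v) 7)) in x)) (if true then ((if true then 7 else 0) == (let s = true in 4)) else ((\t.t) ((\a.a) false))))
step 5: [if@1] ((\x.(let y = (let z = (\u.x) in ((\v.v) 7)) in x)) ((if true then 7 else 0) == (let s = true in 4)))
step 6: [if@1.0] ((\x.(let y = (let z = (\u.x) in ((\v.v) 7)) in x)) (7 == (let s = true in 4)))
step 7: [let@1.1] ((\x.(let y = (let z = (\u.x) in ((\v.v) 7)) in x)) (7 == 4))
step 8: [delta@1] ((\x.(let y = (let z = (\u.x) in ((\v.v) 7)) in x)) false)
step 9: [beta@root] (let y = (let z = (\u.false) in ((\v.v) 7)) in false)
step 10: [let@0] (let y = ((\v.v) 7) in false)
step 11: [beta@0] (let y = 7 in false)
step 12: [let@root] false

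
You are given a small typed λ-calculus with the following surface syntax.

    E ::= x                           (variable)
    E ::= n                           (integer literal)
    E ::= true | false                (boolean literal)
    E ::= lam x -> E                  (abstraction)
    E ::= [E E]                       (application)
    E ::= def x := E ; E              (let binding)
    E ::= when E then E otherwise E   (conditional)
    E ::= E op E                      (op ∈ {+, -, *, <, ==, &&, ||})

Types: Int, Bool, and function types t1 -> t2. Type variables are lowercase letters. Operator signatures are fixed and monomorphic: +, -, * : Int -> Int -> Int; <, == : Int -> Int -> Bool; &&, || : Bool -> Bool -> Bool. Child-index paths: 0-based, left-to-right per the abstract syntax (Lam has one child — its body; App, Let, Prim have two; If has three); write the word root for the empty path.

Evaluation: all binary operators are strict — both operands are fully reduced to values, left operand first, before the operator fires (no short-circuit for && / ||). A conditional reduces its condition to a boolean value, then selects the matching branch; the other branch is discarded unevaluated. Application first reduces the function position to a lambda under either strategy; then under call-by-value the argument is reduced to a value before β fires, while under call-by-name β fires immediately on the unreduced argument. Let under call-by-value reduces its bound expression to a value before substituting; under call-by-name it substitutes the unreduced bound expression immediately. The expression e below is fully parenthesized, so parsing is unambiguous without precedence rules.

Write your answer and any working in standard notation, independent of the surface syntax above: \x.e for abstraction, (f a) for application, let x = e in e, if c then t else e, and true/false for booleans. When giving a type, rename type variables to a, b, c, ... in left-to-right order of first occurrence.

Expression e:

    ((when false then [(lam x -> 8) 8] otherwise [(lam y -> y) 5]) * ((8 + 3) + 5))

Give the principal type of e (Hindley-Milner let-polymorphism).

Working:
  unify Bool ~ Bool
\x._ : a -> Int
  unify a -> Int ~ Int -> b
  unify a ~ Int
  unify Int ~ b
_ _ : Int
y : c
\y._ : c -> c
  unify c -> c ~ Int -> d
  unify c ~ Int
  unify Int ~ d
_ _ : Int
  unify Int ~ Int
  unify Int ~ Int
  unify Int ~ Int
  unify Int ~ Int
  unify Int ~ Int
  unify Int ~ Int
  unify Int ~ Int

Answer: Int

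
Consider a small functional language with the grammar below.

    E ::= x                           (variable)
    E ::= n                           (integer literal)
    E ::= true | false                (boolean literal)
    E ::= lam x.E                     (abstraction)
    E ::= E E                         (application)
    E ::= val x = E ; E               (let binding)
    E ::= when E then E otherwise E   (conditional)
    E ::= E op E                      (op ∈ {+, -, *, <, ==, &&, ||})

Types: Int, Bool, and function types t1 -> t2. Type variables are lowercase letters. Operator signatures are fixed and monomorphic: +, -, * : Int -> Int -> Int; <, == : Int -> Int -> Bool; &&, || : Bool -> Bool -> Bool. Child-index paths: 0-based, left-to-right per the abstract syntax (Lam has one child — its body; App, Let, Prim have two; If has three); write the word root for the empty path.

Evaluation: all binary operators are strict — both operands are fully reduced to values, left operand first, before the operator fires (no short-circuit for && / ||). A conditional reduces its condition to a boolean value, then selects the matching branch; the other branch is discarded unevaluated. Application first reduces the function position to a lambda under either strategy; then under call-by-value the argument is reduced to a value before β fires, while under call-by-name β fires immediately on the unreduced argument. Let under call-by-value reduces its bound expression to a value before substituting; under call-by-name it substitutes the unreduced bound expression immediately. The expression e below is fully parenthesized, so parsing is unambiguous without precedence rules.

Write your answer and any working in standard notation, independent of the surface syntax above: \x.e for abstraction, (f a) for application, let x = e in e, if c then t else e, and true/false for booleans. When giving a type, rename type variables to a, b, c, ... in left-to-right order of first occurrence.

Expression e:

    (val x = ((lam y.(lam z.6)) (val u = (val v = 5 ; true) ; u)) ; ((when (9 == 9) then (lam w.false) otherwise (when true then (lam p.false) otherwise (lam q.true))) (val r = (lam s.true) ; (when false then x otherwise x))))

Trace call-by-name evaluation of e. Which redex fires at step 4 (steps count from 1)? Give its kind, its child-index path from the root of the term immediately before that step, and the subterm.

Answer: beta at root : ((\w.false) (let r = (\s.true) in (if false then ((\y.(\z.6)) (let u = (let v = 5 in true) in u)) else ((\y.(\z.6)) (let u = (let v = 5 in true) in u)))))

Trace:
step 0: (let x = ((\y.(\z.6)) (let u = (let v = 5 in true) in u)) in ((if (9 == 9) then (\w.false) else (if true then (\p.false) else (\q.true))) (let r = (\s.true) in (if false then x else x))))
step 1: [let@root] ((if (9 == 9) then (\w.false) else (if true then (\p.false) else (\q.true))) (let r = (\s.true) in (if false then ((\y.(\z.6)) (let u = (let v = 5 in true) in u)) else ((\y.(\z.6)) (let u = (let v = 5 in true) in u)))))
step 2: [delta@0.0] ((if true then (\w.false) else (if true then (\p.false) else (\q.true))) (let r = (\s.true) in (if false then ((\y.(\z.6)) (let u = (let v = 5 in true) in u)) else ((\y.(\z.6)) (let u = (let v = 5 in true) in u)))))
step 3: [if@0] ((\w.false) (let r = (\s.true) in (if false then ((\y.(\z.6)) (let u = (let v = 5 in true) in u)) else ((\y.(\z.6)) (let u = (let v = 5 in true) in u)))))
step 4: [beta@root] false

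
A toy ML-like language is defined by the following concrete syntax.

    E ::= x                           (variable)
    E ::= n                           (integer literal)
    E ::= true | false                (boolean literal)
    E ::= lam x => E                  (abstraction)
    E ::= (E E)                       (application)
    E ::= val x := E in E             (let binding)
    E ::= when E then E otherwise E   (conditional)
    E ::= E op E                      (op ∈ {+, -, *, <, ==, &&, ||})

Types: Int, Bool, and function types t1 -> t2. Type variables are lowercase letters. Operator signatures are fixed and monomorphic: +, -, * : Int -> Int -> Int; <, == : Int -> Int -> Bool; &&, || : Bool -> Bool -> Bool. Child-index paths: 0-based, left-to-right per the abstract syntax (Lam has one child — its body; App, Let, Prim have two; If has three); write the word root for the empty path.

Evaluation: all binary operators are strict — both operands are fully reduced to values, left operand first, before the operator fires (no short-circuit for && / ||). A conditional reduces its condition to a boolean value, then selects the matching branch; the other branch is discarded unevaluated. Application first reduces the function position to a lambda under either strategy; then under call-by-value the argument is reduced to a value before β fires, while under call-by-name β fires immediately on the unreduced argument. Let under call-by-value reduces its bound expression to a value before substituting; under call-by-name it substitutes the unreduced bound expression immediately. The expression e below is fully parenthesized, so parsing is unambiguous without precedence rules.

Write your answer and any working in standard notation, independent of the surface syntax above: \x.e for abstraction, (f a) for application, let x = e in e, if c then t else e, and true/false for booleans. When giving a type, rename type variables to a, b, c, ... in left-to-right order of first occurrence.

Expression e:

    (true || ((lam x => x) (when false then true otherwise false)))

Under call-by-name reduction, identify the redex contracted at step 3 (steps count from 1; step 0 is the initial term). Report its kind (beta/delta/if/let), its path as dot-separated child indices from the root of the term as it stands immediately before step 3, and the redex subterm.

Answer: delta at root : (true || false)

Working:
step 0: (true || ((\x.x) (if false then true else false)))
step 1: [beta@1] (true || (if false then true else false))
step 2: [if@1] (true || false)
step 3: [delta@root] true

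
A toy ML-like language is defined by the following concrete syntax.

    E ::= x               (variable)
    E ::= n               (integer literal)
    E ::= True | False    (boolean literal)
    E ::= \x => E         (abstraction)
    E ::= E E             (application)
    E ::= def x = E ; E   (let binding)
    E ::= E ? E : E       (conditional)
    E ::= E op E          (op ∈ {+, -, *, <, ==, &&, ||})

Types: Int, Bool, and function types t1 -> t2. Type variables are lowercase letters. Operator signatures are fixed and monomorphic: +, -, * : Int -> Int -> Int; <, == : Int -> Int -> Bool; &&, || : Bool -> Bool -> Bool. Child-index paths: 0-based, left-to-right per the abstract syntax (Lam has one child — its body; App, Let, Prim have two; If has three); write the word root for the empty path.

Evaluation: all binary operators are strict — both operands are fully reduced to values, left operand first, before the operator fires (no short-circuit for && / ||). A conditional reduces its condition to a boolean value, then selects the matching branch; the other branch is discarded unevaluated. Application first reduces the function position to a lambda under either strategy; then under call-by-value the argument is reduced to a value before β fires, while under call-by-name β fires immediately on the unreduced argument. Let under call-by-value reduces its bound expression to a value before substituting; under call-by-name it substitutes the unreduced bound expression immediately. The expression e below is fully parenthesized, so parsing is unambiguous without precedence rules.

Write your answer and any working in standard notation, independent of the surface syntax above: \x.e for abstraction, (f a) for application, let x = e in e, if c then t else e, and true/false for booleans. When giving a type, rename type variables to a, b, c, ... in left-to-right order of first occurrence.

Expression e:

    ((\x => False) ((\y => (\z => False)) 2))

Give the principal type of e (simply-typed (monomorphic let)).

Trace:
\x._ : a -> Bool
\z._ : c -> Bool
\y._ : b -> c -> Bool
  unify b -> c -> Bool ~ Int -> d
  unify b ~ Int
  unify c -> Bool ~ d
_ _ : c -> Bool
  unify a -> Bool ~ (c -> Bool) -> e
  unify a ~ c -> Bool
  unify Bool ~ e
_ _ : Bool

Answer: Bool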